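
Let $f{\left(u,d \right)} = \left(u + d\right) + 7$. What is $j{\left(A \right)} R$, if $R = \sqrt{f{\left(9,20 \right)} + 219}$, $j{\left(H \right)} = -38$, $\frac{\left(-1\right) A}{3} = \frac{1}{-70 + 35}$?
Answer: $- 38 \sqrt{255} \approx -606.81$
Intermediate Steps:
$A = \frac{3}{35}$ ($A = - \frac{3}{-70 + 35} = - \frac{3}{-35} = \left(-3\right) \left(- \frac{1}{35}\right) = \frac{3}{35} \approx 0.085714$)
$f{\left(u,d \right)} = 7 + d + u$ ($f{\left(u,d \right)} = \left(d + u\right) + 7 = 7 + d + u$)
$R = \sqrt{255}$ ($R = \sqrt{\left(7 + 20 + 9\right) + 219} = \sqrt{36 + 219} = \sqrt{255} \approx 15.969$)
$j{\left(A \right)} R = - 38 \sqrt{255}$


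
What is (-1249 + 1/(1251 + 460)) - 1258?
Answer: -4289476/1711 ≈ -2507.0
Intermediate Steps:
(-1249 + 1/(1251 + 460)) - 1258 = (-1249 + 1/1711) - 1258 = -2137038/1711 - 1258 = -4289476/1711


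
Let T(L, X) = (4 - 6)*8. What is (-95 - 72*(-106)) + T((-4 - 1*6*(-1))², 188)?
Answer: 7521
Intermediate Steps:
T(L, X) = -16 (T(L, X) = -2*8 = -16)
(-95 - 72*(-106)) + T((-4 - 1*6*(-1))², 188) = (-95 - 72*(-106)) - 16 = (-95 + 7632) - 16 = 7537 - 16 = 7521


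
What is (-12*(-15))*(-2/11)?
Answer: -360/11 ≈ -32.727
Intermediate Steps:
(-12*(-15))*(-2/11) = 180*(-2*1/11) = 180*(-2/11) = -360/11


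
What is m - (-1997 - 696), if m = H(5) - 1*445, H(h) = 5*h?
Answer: 2273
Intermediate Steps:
m = -420 (m = 5*5 - 1*445 = 25 - 445 = -420)
m - (-1997 - 696) = -420 - (-1997 - 696) = -420 - 1*(-2693) = -420 + 2693 = 2273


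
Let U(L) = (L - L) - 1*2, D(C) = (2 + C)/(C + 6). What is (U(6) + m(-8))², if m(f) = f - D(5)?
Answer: 13689/121 ≈ 113.13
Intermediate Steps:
D(C) = (2 + C)/(6 + C)
U(L) = -2 (U(L) = 0 - 2 = -2)
m(f) = -7/11 + f (m(f) = f - (2 + 5)/(6 + 5) = f - 7/11 = -7/11 + f)
(U(6) + m(-8))² = (-2 + (-7/11 - 8))² = (-2 - 95/11)² = (-117/11)² = 13689/121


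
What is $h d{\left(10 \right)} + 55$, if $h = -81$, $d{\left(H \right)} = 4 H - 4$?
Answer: $-2861$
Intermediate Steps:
$d{\left(H \right)} = -4 + 4 H$
$h d{\left(10 \right)} + 55 = - 81 \left(-4 + 4 \cdot 10\right) + 55 = - 81 \left(-4 + 40\right) + 55 = \left(-81\right) 36 + 55 = -2916 + 55 = -2861$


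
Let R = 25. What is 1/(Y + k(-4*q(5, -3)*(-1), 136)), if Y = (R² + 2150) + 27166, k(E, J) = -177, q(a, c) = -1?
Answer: 1/29764 ≈ 3.3598e-5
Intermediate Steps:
Y = 29941 (Y = (25² + 2150) + 27166 = (625 + 2150) + 27166 = 2775 + 27166 = 29941)
1/(Y + k(-4*q(5, -3)*(-1), 136)) = 1/(29941 - 177) = 1/29764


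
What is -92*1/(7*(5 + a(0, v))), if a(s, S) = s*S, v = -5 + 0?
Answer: -92/35 ≈ -2.6286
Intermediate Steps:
v = -5
a(s, S) = S*s
-92*1/(7*(5 + a(0, v))) = -92*1/(7*(5 - 5*0)) = -92*1/(7*(5 + 0)) = -92/(7*5) = -92/35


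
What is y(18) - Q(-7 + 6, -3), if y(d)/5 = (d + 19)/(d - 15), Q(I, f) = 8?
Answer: 161/3 ≈ 53.667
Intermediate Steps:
y(d) = 5*(19 + d)/(-15 + d) (y(d) = 5*((d + 19)/(d - 15)) = 5*((19 + d)/(-15 + d)) = 5*(19 + d)/(-15 + d))
y(18) - Q(-7 + 6, -3) = 5*(19 + 18)/(-15 + 18) - 1*8 = 5*37/3 - 8 = 5*(⅓)*37 - 8 = 185/3 - 8 = 161/3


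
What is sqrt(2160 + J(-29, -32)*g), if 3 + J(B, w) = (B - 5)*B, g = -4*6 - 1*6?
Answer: I*sqrt(27330) ≈ 165.32*I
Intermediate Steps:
g = -30 (g = -24 - 6 = -30)
J(B, w) = -3 + B*(-5 + B) (J(B, w) = -3 + (B - 5)*B = -3 + (-5 + B)*B = -3 + B*(-5 + B))
sqrt(2160 + J(-29, -32)*g) = sqrt(2160 + (-3 + (-29)**2 - 5*(-29))*(-30)) = sqrt(2160 + (-3 + 841 + 145)*(-30)) = sqrt(2160 + 983*(-30)) = sqrt(2160 - 29490) = sqrt(-27330) = I*sqrt(27330)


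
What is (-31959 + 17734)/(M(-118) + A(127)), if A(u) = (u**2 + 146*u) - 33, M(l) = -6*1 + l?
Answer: -14225/34514 ≈ -0.41215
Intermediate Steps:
M(l) = -6 + l
A(u) = -33 + u**2 + 146*u
(-31959 + 17734)/(M(-118) + A(127)) = (-31959 + 17734)/((-6 - 118) + (-33 + 127**2 + 146*127)) = -14225/(-124 + (-33 + 16129 + 18542)) = -14225/(-124 + 34638) = -14225/34514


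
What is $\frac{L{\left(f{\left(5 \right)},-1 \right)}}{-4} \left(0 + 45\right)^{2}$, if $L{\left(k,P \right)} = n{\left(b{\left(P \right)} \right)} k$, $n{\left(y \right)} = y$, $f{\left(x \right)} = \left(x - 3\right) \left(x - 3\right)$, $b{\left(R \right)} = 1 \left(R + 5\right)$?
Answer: $-8100$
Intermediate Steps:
$b{\left(R \right)} = 5 + R$ ($b{\left(R \right)} = 1 \left(5 + R\right) = 5 + R$)
$f{\left(x \right)} = \left(-3 + x\right)^{2}$ ($f{\left(x \right)} = \left(-3 + x\right) \left(-3 + x\right) = \left(-3 + x\right)^{2}$)
$L{\left(k,P \right)} = k \left(5 + P\right)$ ($L{\left(k,P \right)} = \left(5 + P\right) k = k \left(5 + P\right)$)
$\frac{L{\left(f{\left(5 \right)},-1 \right)}}{-4} \left(0 + 45\right)^{2} = \frac{\left(-3 + 5\right)^{2} \left(5 - 1\right)}{-4} \left(0 + 45\right)^{2} = 2^{2} \cdot 4 \left(- \frac{1}{4}\right) 45^{2} = 4 \cdot 4 \left(- \frac{1}{4}\right) 2025 = 16 \left(- \frac{1}{4}\right) 2025 = \left(-4\right) 2025 = -8100$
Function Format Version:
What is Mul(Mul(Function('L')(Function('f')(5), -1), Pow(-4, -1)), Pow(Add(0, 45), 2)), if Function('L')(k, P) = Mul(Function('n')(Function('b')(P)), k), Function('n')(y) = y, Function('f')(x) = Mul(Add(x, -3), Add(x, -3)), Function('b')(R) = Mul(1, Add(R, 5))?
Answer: -8100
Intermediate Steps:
Function('b')(R) = Add(5, R) (Function('b')(R) = Mul(1, Add(5, R)) = Add(5, R))
Function('f')(x) = Pow(Add(-3, x), 2) (Function('f')(x) = Mul(Add(-3, x), Add(-3, x)) = Pow(Add(-3, x), 2))
Function('L')(k, P) = Mul(k, Add(5, P)) (Function('L')(k, P) = Mul(Add(5, P), k) = Mul(k, Add(5, P)))
Mul(Mul(Function('L')(Function('f')(5), -1), Pow(-4, -1)), Pow(Add(0, 45), 2)) = Mul(Mul(Mul(Pow(Add(-3, 5), 2), Add(5, -1)), Pow(-4, -1)), Pow(Add(0, 45), 2)) = Mul(Mul(Mul(Pow(2, 2), 4), Rational(-1, 4)), Pow(45, 2)) = Mul(Mul(Mul(4, 4), Rational(-1, 4)), 2025) = Mul(Mul(16, Rational(-1, 4)), 2025) = Mul(-4, 2025) = -8100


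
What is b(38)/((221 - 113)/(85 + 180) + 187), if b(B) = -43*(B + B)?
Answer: -866020/49663 ≈ -17.438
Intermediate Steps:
b(B) = -86*B
b(38)/((221 - 113)/(85 + 180) + 187) = (-86*38)/((221 - 113)/(85 + 180) + 187) = -3268/(108/265 + 187) = -3268/(49663/265) = (265/49663)*(-3268) = -866020/49663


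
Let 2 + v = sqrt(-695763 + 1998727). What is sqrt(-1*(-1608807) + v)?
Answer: sqrt(1608805 + 2*sqrt(325741)) ≈ 1268.8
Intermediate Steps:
v = -2 + 2*sqrt(325741) (v = -2 + sqrt(-695763 + 1998727) = -2 + sqrt(1302964) = -2 + 2*sqrt(325741) ≈ 1139.5)
sqrt(-1*(-1608807) + v) = sqrt(-1*(-1608807) + (-2 + 2*sqrt(325741))) = sqrt(1608807 + (-2 + 2*sqrt(325741))) = sqrt(1608805 + 2*sqrt(325741))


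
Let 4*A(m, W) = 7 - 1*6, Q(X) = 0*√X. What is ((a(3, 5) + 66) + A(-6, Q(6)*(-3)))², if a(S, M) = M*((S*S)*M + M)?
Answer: 1600225/16 ≈ 1.0001e+5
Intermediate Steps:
Q(X) = 0
a(S, M) = M*(M + M*S²) (a(S, M) = M*(S²*M + M) = M*(M*S² + M) = M*(M + M*S²))
A(m, W) = ¼ (A(m, W) = (7 - 1*6)/4 = (7 - 6)/4 = (¼)*1 = ¼)
((a(3, 5) + 66) + A(-6, Q(6)*(-3)))² = ((5²*(1 + 3²) + 66) + ¼)² = ((25*(1 + 9) + 66) + ¼)² = ((25*10 + 66) + ¼)² = ((250 + 66) + ¼)² = (316 + ¼)² = (1265/4)² = 1600225/16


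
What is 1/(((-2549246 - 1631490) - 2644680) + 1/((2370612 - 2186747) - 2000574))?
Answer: -1816709/12399794675945 ≈ -1.4651e-7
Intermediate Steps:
1/(((-2549246 - 1631490) - 2644680) + 1/((2370612 - 2186747) - 2000574)) = 1/((-4180736 - 2644680) + 1/(183865 - 2000574)) = 1/(-6825416 + 1/(-1816709)) = 1/(-6825416 - 1/1816709) = 1/(-12399794675945/1816709) = -1816709/12399794675945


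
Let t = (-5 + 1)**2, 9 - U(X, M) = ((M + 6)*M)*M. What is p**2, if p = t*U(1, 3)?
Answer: 1327104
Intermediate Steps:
U(X, M) = 9 - M**2*(6 + M) (U(X, M) = 9 - (M + 6)*M*M = 9 - (6 + M)*M*M = 9 - M*(6 + M)*M = 9 - M**2*(6 + M))
t = 16 (t = (-4)**2 = 16)
p = -1152 (p = 16*(9 - 1*3**3 - 6*3**2) = 16*(9 - 1*27 - 6*9) = 16*(9 - 27 - 54) = 16*(-72) = -1152)
p**2 = (-1152)**2 = 1327104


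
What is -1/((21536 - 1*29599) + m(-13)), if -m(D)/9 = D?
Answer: 1/7946 ≈ 0.00012585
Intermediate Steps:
m(D) = -9*D
-1/((21536 - 1*29599) + m(-13)) = -1/((21536 - 1*29599) - 9*(-13)) = -1/((21536 - 29599) + 117) = -1/(-8063 + 117) = -1/(-7946) = -1*(-1/7946) = 1/7946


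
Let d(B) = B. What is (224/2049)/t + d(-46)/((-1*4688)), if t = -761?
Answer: 35338591/3654973416 ≈ 0.0096686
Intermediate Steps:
(224/2049)/t + d(-46)/((-1*4688)) = (224/2049)/(-761) - 46/((-1*4688)) = (224*(1/2049))*(-1/761) - 46/(-4688) = (224/2049)*(-1/761) - 46*(-1/4688) = -224/1559289 + 23/2344 = 35338591/3654973416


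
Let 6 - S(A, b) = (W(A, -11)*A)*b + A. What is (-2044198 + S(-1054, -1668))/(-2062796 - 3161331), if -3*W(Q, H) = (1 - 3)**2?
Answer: -300958/5224127 ≈ -0.057609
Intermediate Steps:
W(Q, H) = -4/3 (W(Q, H) = -(1 - 3)**2/3 = -1/3*(-2)**2 = -1/3*4 = -4/3)
S(A, b) = 6 - A + 4*A*b/3 (S(A, b) = 6 - ((-4*A/3)*b + A) = 6 - (-4*A*b/3 + A) = 6 - (A - 4*A*b/3) = 6 + (-A + 4*A*b/3) = 6 - A + 4*A*b/3)
(-2044198 + S(-1054, -1668))/(-2062796 - 3161331) = (-2044198 + (6 - 1*(-1054) + (4/3)*(-1054)*(-1668)))/(-2062796 - 3161331) = (-2044198 + (6 + 1054 + 2344096))/(-5224127) = (-2044198 + 2345156)*(-1/5224127) = 300958*(-1/5224127) = -300958/5224127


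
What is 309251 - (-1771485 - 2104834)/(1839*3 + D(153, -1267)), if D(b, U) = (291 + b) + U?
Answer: 1455500513/4694 ≈ 3.1008e+5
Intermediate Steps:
D(b, U) = 291 + U + b
309251 - (-1771485 - 2104834)/(1839*3 + D(153, -1267)) = 309251 - (-1771485 - 2104834)/(1839*3 + (291 - 1267 + 153)) = 309251 - (-3876319)/(5517 - 823) = 309251 - (-3876319)/4694 = 309251 - 1*(-3876319/4694) = 309251 + 3876319/4694 = 1455500513/4694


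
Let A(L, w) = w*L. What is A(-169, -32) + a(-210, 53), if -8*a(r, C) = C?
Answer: 43211/8 ≈ 5401.4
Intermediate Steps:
A(L, w) = L*w
a(r, C) = -C/8
A(-169, -32) + a(-210, 53) = -169*(-32) - ⅛*53 = 5408 - 53/8 = 43211/8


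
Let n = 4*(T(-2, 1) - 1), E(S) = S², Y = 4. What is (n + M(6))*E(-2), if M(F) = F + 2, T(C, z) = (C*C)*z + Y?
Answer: 144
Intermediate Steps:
T(C, z) = 4 + z*C² (T(C, z) = (C*C)*z + 4 = C²*z + 4 = z*C² + 4 = 4 + z*C²)
M(F) = 2 + F
n = 28 (n = 4*((4 + 1*(-2)²) - 1) = 4*((4 + 1*4) - 1) = 4*((4 + 4) - 1) = 4*(8 - 1) = 4*7 = 28)
(n + M(6))*E(-2) = (28 + (2 + 6))*(-2)² = (28 + 8)*4 = 36*4 = 144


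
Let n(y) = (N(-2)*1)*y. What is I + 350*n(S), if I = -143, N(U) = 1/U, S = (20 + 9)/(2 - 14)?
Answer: 3359/12 ≈ 279.92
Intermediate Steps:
S = -29/12 (S = 29/(-12) = 29*(-1/12) = -29/12 ≈ -2.4167)
N(U) = 1/U
n(y) = -y/2 (n(y) = (1/(-2))*y = (-½*1)*y = -y/2)
I + 350*n(S) = -143 + 350*(-½*(-29/12)) = -143 + 350*(29/24) = -143 + 5075/12 = 3359/12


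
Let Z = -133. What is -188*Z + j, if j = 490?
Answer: 25494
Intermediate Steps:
-188*Z + j = -188*(-133) + 490 = 25004 + 490 = 25494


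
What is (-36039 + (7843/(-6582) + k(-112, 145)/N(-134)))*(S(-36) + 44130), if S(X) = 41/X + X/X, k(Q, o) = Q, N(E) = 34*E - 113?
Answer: -251365444871666125/158046984 ≈ -1.5904e+9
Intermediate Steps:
N(E) = -113 + 34*E
S(X) = 1 + 41/X (S(X) = 41/X + 1 = 1 + 41/X)
(-36039 + (7843/(-6582) + k(-112, 145)/N(-134)))*(S(-36) + 44130) = (-36039 + (7843/(-6582) - 112/(-113 + 34*(-134))))*((41 - 36)/(-36) + 44130) = (-36039 + (7843*(-1/6582) - 112/(-113 - 4556)))*(-1/36*5 + 44130) = (-36039 + (-7843/6582 - 112/(-4669)))*(-5/36 + 44130) = (-36039 + (-7843/6582 - 112*(-1/4669)))*(1588675/36) = (-36039 + (-7843/6582 + 16/667))*(1588675/36) = (-36039 - 5125969/4390194)*(1588675/36) = -158223327535/4390194*1588675/36 = -251365444871666125/158046984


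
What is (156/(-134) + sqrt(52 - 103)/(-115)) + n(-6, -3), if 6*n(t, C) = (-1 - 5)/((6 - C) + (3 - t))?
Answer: -1471/1206 - I*sqrt(51)/115 ≈ -1.2197 - 0.062099*I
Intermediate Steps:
n(t, C) = -1/(9 - C - t) (n(t, C) = ((-1 - 5)/((6 - C) + (3 - t)))/6 = (-6/(9 - C - t))/6 = -1/(9 - C - t))
(156/(-134) + sqrt(52 - 103)/(-115)) + n(-6, -3) = (156/(-134) + sqrt(52 - 103)/(-115)) + 1/(-9 - 3 - 6) = (156*(-1/134) + sqrt(-51)*(-1/115)) + 1/(-18) = (-78/67 + (I*sqrt(51))*(-1/115)) - 1/18 = (-78/67 - I*sqrt(51)/115) - 1/18 = -1471/1206 - I*sqrt(51)/115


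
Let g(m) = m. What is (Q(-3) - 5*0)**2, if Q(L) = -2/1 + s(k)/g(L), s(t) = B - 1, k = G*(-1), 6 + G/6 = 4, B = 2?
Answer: 49/9 ≈ 5.4444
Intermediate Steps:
G = -12 (G = -36 + 6*4 = -36 + 24 = -12)
k = 12 (k = -12*(-1) = 12)
s(t) = 1 (s(t) = 2 - 1 = 1)
Q(L) = -2 + 1/L (Q(L) = -2/1 + 1/L = -2*1 + 1/L = -2 + 1/L)
(Q(-3) - 5*0)**2 = ((-2 + 1/(-3)) - 5*0)**2 = ((-2 - 1/3) + 0)**2 = (-7/3 + 0)**2 = (-7/3)**2 = 49/9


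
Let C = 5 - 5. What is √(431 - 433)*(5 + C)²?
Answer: 25*I*√2 ≈ 35.355*I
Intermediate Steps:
C = 0
√(431 - 433)*(5 + C)² = √(431 - 433)*(5 + 0)² = √(-2)*5² = (I*√2)*25 = 25*I*√2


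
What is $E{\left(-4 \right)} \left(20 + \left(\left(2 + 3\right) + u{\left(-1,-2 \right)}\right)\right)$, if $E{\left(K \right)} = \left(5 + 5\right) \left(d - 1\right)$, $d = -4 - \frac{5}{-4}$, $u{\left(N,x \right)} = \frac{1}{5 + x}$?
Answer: $-950$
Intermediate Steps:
$d = - \frac{11}{4}$ ($d = -4 - - \frac{5}{4} = -4 + \frac{5}{4} = - \frac{11}{4} \approx -2.75$)
$E{\left(K \right)} = - \frac{75}{2}$ ($E{\left(K \right)} = \left(5 + 5\right) \left(- \frac{11}{4} - 1\right) = 10 \left(- \frac{15}{4}\right) = - \frac{75}{2}$)
$E{\left(-4 \right)} \left(20 + \left(\left(2 + 3\right) + u{\left(-1,-2 \right)}\right)\right) = - \frac{75 \left(20 + \left(\left(2 + 3\right) + \frac{1}{5 - 2}\right)\right)}{2} = - \frac{75 \left(20 + \left(5 + \frac{1}{3}\right)\right)}{2} = - \frac{75 \left(20 + \frac{16}{3}\right)}{2} = \left(- \frac{75}{2}\right) \frac{76}{3} = -950$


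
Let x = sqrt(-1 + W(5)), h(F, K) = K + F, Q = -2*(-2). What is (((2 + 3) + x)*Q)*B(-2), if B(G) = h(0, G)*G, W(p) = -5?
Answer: 80 + 16*I*sqrt(6) ≈ 80.0 + 39.192*I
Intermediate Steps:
Q = 4
h(F, K) = F + K
x = I*sqrt(6) (x = sqrt(-1 - 5) = sqrt(-6) = I*sqrt(6) ≈ 2.4495*I)
B(G) = G**2 (B(G) = (0 + G)*G = G*G = G**2)
(((2 + 3) + x)*Q)*B(-2) = (((2 + 3) + I*sqrt(6))*4)*(-2)**2 = ((5 + I*sqrt(6))*4)*4 = (20 + 4*I*sqrt(6))*4 = 80 + 16*I*sqrt(6)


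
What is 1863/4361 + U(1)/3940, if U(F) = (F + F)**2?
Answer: 1839416/4295585 ≈ 0.42821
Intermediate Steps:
U(F) = 4*F**2 (U(F) = (2*F)**2 = 4*F**2)
1863/4361 + U(1)/3940 = 1863/4361 + (4*1**2)/3940 = 1863*(1/4361) + (4*1)*(1/3940) = 1863/4361 + 4*(1/3940) = 1863/4361 + 1/985 = 1839416/4295585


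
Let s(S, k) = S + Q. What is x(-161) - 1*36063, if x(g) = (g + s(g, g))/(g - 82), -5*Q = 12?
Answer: -43814923/1215 ≈ -36062.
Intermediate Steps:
Q = -12/5 (Q = -⅕*12 = -12/5 ≈ -2.4000)
s(S, k) = -12/5 + S (s(S, k) = S - 12/5 = -12/5 + S)
x(g) = (-12/5 + 2*g)/(-82 + g) (x(g) = (g + (-12/5 + g))/(g - 82) = (-12/5 + 2*g)/(-82 + g))
x(-161) - 1*36063 = 2*(-6 + 5*(-161))/(5*(-82 - 161)) - 1*36063 = (⅖)*(-6 - 805)/(-243) - 36063 = (⅖)*(-1/243)*(-811) - 36063 = 1622/1215 - 36063 = -43814923/1215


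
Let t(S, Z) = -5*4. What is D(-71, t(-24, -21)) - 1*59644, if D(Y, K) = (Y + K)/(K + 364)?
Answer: -20517627/344 ≈ -59644.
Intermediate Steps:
t(S, Z) = -20
D(Y, K) = (K + Y)/(364 + K)
D(-71, t(-24, -21)) - 1*59644 = (-20 - 71)/(364 - 20) - 1*59644 = -91/344 - 59644 = -20517627/344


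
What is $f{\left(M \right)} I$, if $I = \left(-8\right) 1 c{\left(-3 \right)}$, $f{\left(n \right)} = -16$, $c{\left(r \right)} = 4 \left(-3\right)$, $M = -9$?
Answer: $-1536$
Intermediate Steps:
$c{\left(r \right)} = -12$
$I = 96$ ($I = \left(-8\right) 1 \left(-12\right) = \left(-8\right) \left(-12\right) = 96$)
$f{\left(M \right)} I = \left(-16\right) 96 = -1536$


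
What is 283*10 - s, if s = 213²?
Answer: -42539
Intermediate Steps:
s = 45369
283*10 - s = 283*10 - 1*45369 = 2830 - 45369 = -42539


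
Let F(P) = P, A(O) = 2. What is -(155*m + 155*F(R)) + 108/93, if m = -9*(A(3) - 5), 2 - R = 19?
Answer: -48014/31 ≈ -1548.8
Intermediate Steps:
R = -17 (R = 2 - 1*19 = 2 - 19 = -17)
m = 27 (m = -9*(2 - 5) = -9*(-3) = 27)
-(155*m + 155*F(R)) + 108/93 = -155/(1/(-17 + 27)) + 108/93 = -155/(1/10) + 108*(1/93) = -155/⅒ + 36/31 = -155*10 + 36/31 = -1550 + 36/31 = -48014/31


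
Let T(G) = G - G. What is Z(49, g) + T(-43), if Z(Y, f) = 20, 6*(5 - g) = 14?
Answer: 20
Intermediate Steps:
g = 8/3 (g = 5 - ⅙*14 = 5 - 7/3 = 8/3 ≈ 2.6667)
T(G) = 0
Z(49, g) + T(-43) = 20 + 0 = 20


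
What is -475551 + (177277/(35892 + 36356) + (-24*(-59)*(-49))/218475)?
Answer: -2502081610544819/5261460600 ≈ -4.7555e+5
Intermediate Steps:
-475551 + (177277/(35892 + 36356) + (-24*(-59)*(-49))/218475) = -475551 + (177277/72248 + (1416*(-49))*(1/218475)) = -475551 + (177277*(1/72248) - 69384*1/218475) = -475551 + (177277/72248 - 23128/72825) = -475551 + 11239245781/5261460600 = -2502081610544819/5261460600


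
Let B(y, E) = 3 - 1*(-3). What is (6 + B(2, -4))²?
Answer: 144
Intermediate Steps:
B(y, E) = 6 (B(y, E) = 3 + 3 = 6)
(6 + B(2, -4))² = (6 + 6)² = 12² = 144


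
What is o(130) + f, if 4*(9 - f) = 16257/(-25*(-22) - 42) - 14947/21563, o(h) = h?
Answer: 5747469609/43816016 ≈ 131.17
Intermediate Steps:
f = 51387529/43816016 (f = 9 - (16257/(-25*(-22) - 42) - 14947/21563)/4 = 9 - (16257/(550 - 42) - 14947*1/21563)/4 = 9 - (16257/508 - 14947/21563)/4 = 9 - ¼*342956615/10954004 = 9 - 342956615/43816016 = 51387529/43816016 ≈ 1.1728)
o(130) + f = 130 + 51387529/43816016 = 5747469609/43816016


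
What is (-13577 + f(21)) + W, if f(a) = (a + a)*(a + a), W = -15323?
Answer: -27136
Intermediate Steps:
f(a) = 4*a**2 (f(a) = (2*a)*(2*a) = 4*a**2)
(-13577 + f(21)) + W = (-13577 + 4*21**2) - 15323 = (-13577 + 4*441) - 15323 = (-13577 + 1764) - 15323 = -11813 - 15323 = -27136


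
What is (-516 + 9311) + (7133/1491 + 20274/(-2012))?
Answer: 1883440943/214278 ≈ 8789.7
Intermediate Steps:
(-516 + 9311) + (7133/1491 + 20274/(-2012)) = 8795 + (7133*(1/1491) + 20274*(-1/2012)) = 8795 + (1019/213 - 10137/1006) = 8795 - 1134067/214278 = 1883440943/214278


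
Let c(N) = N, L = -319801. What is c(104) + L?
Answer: -319697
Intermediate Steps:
c(104) + L = 104 - 319801 = -319697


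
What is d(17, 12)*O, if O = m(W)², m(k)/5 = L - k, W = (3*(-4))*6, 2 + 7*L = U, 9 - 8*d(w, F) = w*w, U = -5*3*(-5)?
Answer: -41616125/7 ≈ -5.9452e+6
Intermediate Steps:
U = 75 (U = -15*(-5) = 75)
d(w, F) = 9/8 - w²/8 (d(w, F) = 9/8 - w*w/8 = 9/8 - w²/8)
L = 73/7 (L = -2/7 + (⅐)*75 = -2/7 + 75/7 = 73/7 ≈ 10.429)
W = -72 (W = -12*6 = -72)
m(k) = 365/7 - 5*k (m(k) = 5*(73/7 - k) = 365/7 - 5*k)
O = 8323225/49 (O = (365/7 - 5*(-72))² = (365/7 + 360)² = (2885/7)² = 8323225/49 ≈ 1.6986e+5)
d(17, 12)*O = (9/8 - ⅛*17²)*(8323225/49) = (9/8 - ⅛*289)*(8323225/49) = (9/8 - 289/8)*(8323225/49) = -35*8323225/49 = -41616125/7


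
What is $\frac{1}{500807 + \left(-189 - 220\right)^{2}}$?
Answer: $\frac{1}{668088} \approx 1.4968 \cdot 10^{-6}$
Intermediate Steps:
$\frac{1}{500807 + \left(-189 - 220\right)^{2}} = \frac{1}{500807 + \left(-409\right)^{2}} = \frac{1}{500807 + 167281} = \frac{1}{668088}$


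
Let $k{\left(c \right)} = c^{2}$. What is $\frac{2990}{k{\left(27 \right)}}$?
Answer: $\frac{2990}{729} \approx 4.1015$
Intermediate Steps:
$\frac{2990}{k{\left(27 \right)}} = \frac{2990}{27^{2}} = \frac{2990}{729}$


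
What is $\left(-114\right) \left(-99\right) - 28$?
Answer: $11258$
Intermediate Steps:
$\left(-114\right) \left(-99\right) - 28 = 11286 - 28 = 11258$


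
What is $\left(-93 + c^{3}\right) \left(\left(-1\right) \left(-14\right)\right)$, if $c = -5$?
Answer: $-3052$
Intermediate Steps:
$\left(-93 + c^{3}\right) \left(\left(-1\right) \left(-14\right)\right) = \left(-93 + \left(-5\right)^{3}\right) \left(\left(-1\right) \left(-14\right)\right) = \left(-93 - 125\right) 14 = \left(-218\right) 14 = -3052$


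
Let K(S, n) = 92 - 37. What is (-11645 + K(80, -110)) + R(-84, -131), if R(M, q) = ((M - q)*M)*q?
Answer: 505598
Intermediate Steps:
K(S, n) = 55
R(M, q) = M*q*(M - q) (R(M, q) = (M*(M - q))*q = M*q*(M - q))
(-11645 + K(80, -110)) + R(-84, -131) = (-11645 + 55) - 84*(-131)*(-84 - 1*(-131)) = -11590 - 84*(-131)*(-84 + 131) = -11590 - 84*(-131)*47 = -11590 + 517188 = 505598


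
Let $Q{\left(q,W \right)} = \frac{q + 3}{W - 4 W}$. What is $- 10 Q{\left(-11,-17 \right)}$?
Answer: $\frac{80}{51} \approx 1.5686$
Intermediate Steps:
$Q{\left(q,W \right)} = - \frac{3 + q}{3 W}$ ($Q{\left(q,W \right)} = \frac{3 + q}{\left(-3\right) W} = \left(3 + q\right) \left(- \frac{1}{3 W}\right) = - \frac{3 + q}{3 W}$)
$- 10 Q{\left(-11,-17 \right)} = - 10 \frac{-3 - -11}{3 \left(-17\right)} = - 10 \cdot \frac{1}{3} \left(- \frac{1}{17}\right) \left(-3 + 11\right) = - 10 \cdot \frac{1}{3} \left(- \frac{1}{17}\right) 8 = \left(-10\right) \left(- \frac{8}{51}\right) = \frac{80}{51}$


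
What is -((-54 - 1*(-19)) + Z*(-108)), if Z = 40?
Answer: 4355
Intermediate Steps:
-((-54 - 1*(-19)) + Z*(-108)) = -((-54 - 1*(-19)) + 40*(-108)) = -((-54 + 19) - 4320) = -(-35 - 4320) = -1*(-4355) = 4355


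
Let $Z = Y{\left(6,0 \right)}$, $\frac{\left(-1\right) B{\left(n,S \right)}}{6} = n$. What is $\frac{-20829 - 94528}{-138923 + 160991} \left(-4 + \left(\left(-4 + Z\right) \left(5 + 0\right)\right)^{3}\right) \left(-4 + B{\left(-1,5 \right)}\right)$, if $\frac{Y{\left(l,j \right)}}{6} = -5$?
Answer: $\frac{94458233738}{1839} \approx 5.1364 \cdot 10^{7}$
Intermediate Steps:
$Y{\left(l,j \right)} = -30$ ($Y{\left(l,j \right)} = 6 \left(-5\right) = -30$)
$B{\left(n,S \right)} = - 6 n$
$Z = -30$
$\frac{-20829 - 94528}{-138923 + 160991} \left(-4 + \left(\left(-4 + Z\right) \left(5 + 0\right)\right)^{3}\right) \left(-4 + B{\left(-1,5 \right)}\right) = \frac{-20829 - 94528}{-138923 + 160991} \left(-4 + \left(\left(-4 - 30\right) \left(5 + 0\right)\right)^{3}\right) \left(-4 - -6\right) = - \frac{115357}{22068} \left(-4 + \left(\left(-34\right) 5\right)^{3}\right) \left(-4 + 6\right) = \left(-115357\right) \frac{1}{22068} \left(-4 + \left(-170\right)^{3}\right) 2 = - \frac{115357 \left(-4 - 4913000\right) 2}{22068} = - \frac{115357 \left(\left(-4913004\right) 2\right)}{22068} = \left(- \frac{115357}{22068}\right) \left(-9826008\right) = \frac{94458233738}{1839}$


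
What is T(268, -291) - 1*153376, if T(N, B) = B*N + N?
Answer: -231096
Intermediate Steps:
T(N, B) = N + B*N
T(268, -291) - 1*153376 = 268*(1 - 291) - 1*153376 = 268*(-290) - 153376 = -77720 - 153376 = -231096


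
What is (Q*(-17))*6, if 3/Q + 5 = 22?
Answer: -18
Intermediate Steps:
Q = 3/17 (Q = 3/(-5 + 22) = 3/17 ≈ 0.17647)
(Q*(-17))*6 = ((3/17)*(-17))*6 = -3*6 = -18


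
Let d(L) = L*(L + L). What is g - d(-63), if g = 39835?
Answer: 31897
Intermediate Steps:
d(L) = 2*L² (d(L) = L*(2*L) = 2*L²)
g - d(-63) = 39835 - 2*(-63)² = 39835 - 2*3969 = 39835 - 1*7938 = 39835 - 7938 = 31897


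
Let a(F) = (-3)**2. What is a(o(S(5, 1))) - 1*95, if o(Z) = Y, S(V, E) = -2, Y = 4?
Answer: -86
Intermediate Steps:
o(Z) = 4
a(F) = 9
a(o(S(5, 1))) - 1*95 = 9 - 1*95 = 9 - 95 = -86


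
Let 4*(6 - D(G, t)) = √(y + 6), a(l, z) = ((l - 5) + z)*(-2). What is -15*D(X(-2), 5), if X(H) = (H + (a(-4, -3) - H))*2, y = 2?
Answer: -90 + 15*√2/2 ≈ -79.393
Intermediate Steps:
a(l, z) = 10 - 2*l - 2*z (a(l, z) = ((-5 + l) + z)*(-2) = (-5 + l + z)*(-2) = 10 - 2*l - 2*z)
X(H) = 48 (X(H) = (H + ((10 - 2*(-4) - 2*(-3)) - H))*2 = (H + ((10 + 8 + 6) - H))*2 = (H + (24 - H))*2 = 24*2 = 48)
D(G, t) = 6 - √2/2 (D(G, t) = 6 - √(2 + 6)/4 = 6 - √2/2)
-15*D(X(-2), 5) = -15*(6 - √2/2) = -90 + 15*√2/2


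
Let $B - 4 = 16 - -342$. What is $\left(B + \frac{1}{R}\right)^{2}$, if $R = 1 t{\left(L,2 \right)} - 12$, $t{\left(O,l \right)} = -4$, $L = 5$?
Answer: $\frac{33535681}{256} \approx 1.31 \cdot 10^{5}$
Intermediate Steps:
$B = 362$ ($B = 4 + \left(16 - -342\right) = 4 + \left(16 + 342\right) = 4 + 358 = 362$)
$R = -16$ ($R = 1 \left(-4\right) - 12 = -4 - 12 = -16$)
$\left(B + \frac{1}{R}\right)^{2} = \left(362 + \frac{1}{-16}\right)^{2} = \left(362 - \frac{1}{16}\right)^{2} = \left(\frac{5791}{16}\right)^{2} = \frac{33535681}{256}$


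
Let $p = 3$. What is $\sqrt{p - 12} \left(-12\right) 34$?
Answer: $- 1224 i \approx - 1224.0 i$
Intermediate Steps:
$\sqrt{p - 12} \left(-12\right) 34 = \sqrt{3 - 12} \left(-12\right) 34 = \sqrt{-9} \left(-12\right) 34 = 3 i \left(-12\right) 34 = - 36 i 34 = - 1224 i$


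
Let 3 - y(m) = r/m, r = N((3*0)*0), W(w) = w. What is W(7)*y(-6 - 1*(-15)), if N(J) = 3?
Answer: 56/3 ≈ 18.667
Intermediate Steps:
r = 3
y(m) = 3 - 3/m
W(7)*y(-6 - 1*(-15)) = 7*(3 - 3/(-6 - 1*(-15))) = 7*(3 - 3/(-6 + 15)) = 7*(3 - 3/9) = 7*(3 - 3*⅑) = 7*(3 - ⅓) = 7*(8/3) = 56/3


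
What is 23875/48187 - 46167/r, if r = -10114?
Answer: 2466120979/487363318 ≈ 5.0601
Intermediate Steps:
23875/48187 - 46167/r = 23875/48187 - 46167/(-10114) = 23875*(1/48187) - 46167*(-1/10114) = 23875/48187 + 46167/10114 = 2466120979/487363318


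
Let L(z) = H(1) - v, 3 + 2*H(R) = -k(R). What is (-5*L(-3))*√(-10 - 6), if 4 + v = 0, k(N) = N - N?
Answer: -50*I ≈ -50.0*I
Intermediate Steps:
k(N) = 0
H(R) = -3/2 (H(R) = -3/2 + (-1*0)/2 = -3/2 + (½)*0 = -3/2 + 0 = -3/2)
v = -4 (v = -4 + 0 = -4)
L(z) = 5/2 (L(z) = -3/2 - 1*(-4) = -3/2 + 4 = 5/2)
(-5*L(-3))*√(-10 - 6) = (-5*5/2)*√(-10 - 6) = -50*I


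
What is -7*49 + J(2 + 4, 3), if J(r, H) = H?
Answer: -340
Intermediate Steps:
-7*49 + J(2 + 4, 3) = -7*49 + 3 = -343 + 3 = -340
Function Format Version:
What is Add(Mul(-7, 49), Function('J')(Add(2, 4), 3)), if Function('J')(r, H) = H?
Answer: -340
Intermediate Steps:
Add(Mul(-7, 49), Function('J')(Add(2, 4), 3)) = Add(Mul(-7, 49), 3) = Add(-343, 3) = -340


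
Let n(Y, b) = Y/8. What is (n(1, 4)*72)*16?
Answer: 144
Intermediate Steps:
n(Y, b) = Y/8 (n(Y, b) = Y*(1/8) = Y/8)
(n(1, 4)*72)*16 = (((1/8)*1)*72)*16 = ((1/8)*72)*16 = 9*16 = 144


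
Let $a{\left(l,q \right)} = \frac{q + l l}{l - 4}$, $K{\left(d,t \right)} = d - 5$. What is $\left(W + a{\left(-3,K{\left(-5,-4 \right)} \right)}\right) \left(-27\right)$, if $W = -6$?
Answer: $\frac{1107}{7} \approx 158.14$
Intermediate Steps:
$K{\left(d,t \right)} = -5 + d$ ($K{\left(d,t \right)} = d - 5 = -5 + d$)
$a{\left(l,q \right)} = \frac{q + l^{2}}{-4 + l}$
$\left(W + a{\left(-3,K{\left(-5,-4 \right)} \right)}\right) \left(-27\right) = \left(-6 + \frac{\left(-5 - 5\right) + \left(-3\right)^{2}}{-4 - 3}\right) \left(-27\right) = \left(-6 + \frac{-10 + 9}{-7}\right) \left(-27\right) = \left(-6 - - \frac{1}{7}\right) \left(-27\right) = \left(-6 + \frac{1}{7}\right) \left(-27\right) = \left(- \frac{41}{7}\right) \left(-27\right) = \frac{1107}{7}$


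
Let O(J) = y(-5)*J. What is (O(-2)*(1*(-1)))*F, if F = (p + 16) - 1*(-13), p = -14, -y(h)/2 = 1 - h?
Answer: -360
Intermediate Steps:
y(h) = -2 + 2*h (y(h) = -2*(1 - h) = -2 + 2*h)
O(J) = -12*J (O(J) = (-2 + 2*(-5))*J = (-2 - 10)*J = -12*J)
F = 15 (F = (-14 + 16) - 1*(-13) = 2 + 13 = 15)
(O(-2)*(1*(-1)))*F = ((-12*(-2))*(1*(-1)))*15 = (24*(-1))*15 = -24*15 = -360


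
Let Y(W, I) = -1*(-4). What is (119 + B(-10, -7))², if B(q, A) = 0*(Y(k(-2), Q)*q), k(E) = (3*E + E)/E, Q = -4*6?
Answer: 14161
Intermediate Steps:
Q = -24
k(E) = 4 (k(E) = (4*E)/E = 4)
Y(W, I) = 4
B(q, A) = 0 (B(q, A) = 0*(4*q) = 0)
(119 + B(-10, -7))² = (119 + 0)² = 119² = 14161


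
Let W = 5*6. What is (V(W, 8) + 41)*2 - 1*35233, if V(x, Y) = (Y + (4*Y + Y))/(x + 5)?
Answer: -1230189/35 ≈ -35148.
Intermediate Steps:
W = 30
V(x, Y) = 6*Y/(5 + x) (V(x, Y) = (Y + 5*Y)/(5 + x) = (6*Y)/(5 + x) = 6*Y/(5 + x))
(V(W, 8) + 41)*2 - 1*35233 = (6*8/(5 + 30) + 41)*2 - 1*35233 = (6*8/35 + 41)*2 - 35233 = (6*8*(1/35) + 41)*2 - 35233 = (48/35 + 41)*2 - 35233 = (1483/35)*2 - 35233 = 2966/35 - 35233 = -1230189/35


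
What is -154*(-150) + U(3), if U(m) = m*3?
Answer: 23109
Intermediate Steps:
U(m) = 3*m
-154*(-150) + U(3) = -154*(-150) + 3*3 = 23100 + 9 = 23109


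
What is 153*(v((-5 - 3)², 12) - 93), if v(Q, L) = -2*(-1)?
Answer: -13923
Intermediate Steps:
v(Q, L) = 2
153*(v((-5 - 3)², 12) - 93) = 153*(2 - 93) = 153*(-91) = -13923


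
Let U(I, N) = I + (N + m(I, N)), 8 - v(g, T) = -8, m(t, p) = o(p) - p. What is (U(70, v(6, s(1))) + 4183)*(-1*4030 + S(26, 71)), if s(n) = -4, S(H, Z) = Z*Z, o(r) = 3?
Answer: 4302816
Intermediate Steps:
m(t, p) = 3 - p
S(H, Z) = Z²
v(g, T) = 16 (v(g, T) = 8 - 1*(-8) = 8 + 8 = 16)
U(I, N) = 3 + I (U(I, N) = I + (N + (3 - N)) = I + 3 = 3 + I)
(U(70, v(6, s(1))) + 4183)*(-1*4030 + S(26, 71)) = ((3 + 70) + 4183)*(-1*4030 + 71²) = (73 + 4183)*(-4030 + 5041) = 4256*1011 = 4302816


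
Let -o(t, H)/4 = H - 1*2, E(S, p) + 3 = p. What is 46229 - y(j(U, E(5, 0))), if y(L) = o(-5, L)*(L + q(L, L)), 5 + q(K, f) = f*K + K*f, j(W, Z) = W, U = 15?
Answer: 70149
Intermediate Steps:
E(S, p) = -3 + p
o(t, H) = 8 - 4*H (o(t, H) = -4*(H - 1*2) = -4*(H - 2) = -4*(-2 + H) = 8 - 4*H)
q(K, f) = -5 + 2*K*f (q(K, f) = -5 + (f*K + K*f) = -5 + (K*f + K*f) = -5 + 2*K*f)
y(L) = (8 - 4*L)*(-5 + L + 2*L**2) (y(L) = (8 - 4*L)*(L + (-5 + 2*L*L)) = (8 - 4*L)*(L + (-5 + 2*L**2)) = (8 - 4*L)*(-5 + L + 2*L**2))
46229 - y(j(U, E(5, 0))) = 46229 - (-4)*(-2 + 15)*(-5 + 15 + 2*15**2) = 46229 - (-4)*13*(-5 + 15 + 2*225) = 46229 - (-4)*13*(-5 + 15 + 450) = 46229 - (-4)*13*460 = 46229 - 1*(-23920) = 46229 + 23920 = 70149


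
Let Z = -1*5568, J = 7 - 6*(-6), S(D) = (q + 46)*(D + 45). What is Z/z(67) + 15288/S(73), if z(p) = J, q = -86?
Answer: -3367293/25370 ≈ -132.73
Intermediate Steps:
S(D) = -1800 - 40*D (S(D) = (-86 + 46)*(D + 45) = -40*(45 + D) = -1800 - 40*D)
J = 43 (J = 7 + 36 = 43)
z(p) = 43
Z = -5568
Z/z(67) + 15288/S(73) = -5568/43 + 15288/(-1800 - 40*73) = -5568*1/43 + 15288/(-1800 - 2920) = -5568/43 + 15288/(-4720) = -5568/43 + 15288*(-1/4720) = -5568/43 - 1911/590 = -3367293/25370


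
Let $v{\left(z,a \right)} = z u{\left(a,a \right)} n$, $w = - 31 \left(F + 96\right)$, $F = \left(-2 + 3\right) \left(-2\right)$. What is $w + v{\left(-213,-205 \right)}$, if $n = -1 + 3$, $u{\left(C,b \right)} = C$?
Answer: $84416$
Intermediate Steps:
$F = -2$ ($F = 1 \left(-2\right) = -2$)
$n = 2$
$w = -2914$ ($w = - 31 \left(-2 + 96\right) = \left(-31\right) 94 = -2914$)
$v{\left(z,a \right)} = 2 a z$ ($v{\left(z,a \right)} = z a 2 = a z 2 = 2 a z$)
$w + v{\left(-213,-205 \right)} = -2914 + 2 \left(-205\right) \left(-213\right) = -2914 + 87330 = 84416$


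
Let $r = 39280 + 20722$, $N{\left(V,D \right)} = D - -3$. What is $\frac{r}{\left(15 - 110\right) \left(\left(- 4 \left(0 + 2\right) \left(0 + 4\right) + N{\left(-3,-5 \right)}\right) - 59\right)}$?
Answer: $\frac{3158}{465} \approx 6.7914$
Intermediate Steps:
$N{\left(V,D \right)} = 3 + D$ ($N{\left(V,D \right)} = D + 3 = 3 + D$)
$r = 60002$
$\frac{r}{\left(15 - 110\right) \left(\left(- 4 \left(0 + 2\right) \left(0 + 4\right) + N{\left(-3,-5 \right)}\right) - 59\right)} = \frac{60002}{\left(15 - 110\right) \left(\left(- 4 \left(0 + 2\right) \left(0 + 4\right) + \left(3 - 5\right)\right) - 59\right)} = \frac{60002}{\left(-95\right) \left(\left(- 4 \cdot 2 \cdot 4 - 2\right) - 59\right)} = \frac{60002}{\left(-95\right) \left(\left(\left(-4\right) 8 - 2\right) - 59\right)} = \frac{60002}{\left(-95\right) \left(\left(-32 - 2\right) - 59\right)} = \frac{60002}{\left(-95\right) \left(-34 - 59\right)} = \frac{60002}{\left(-95\right) \left(-93\right)} = \frac{60002}{8835} = 60002 \cdot \frac{1}{8835} = \frac{3158}{465}$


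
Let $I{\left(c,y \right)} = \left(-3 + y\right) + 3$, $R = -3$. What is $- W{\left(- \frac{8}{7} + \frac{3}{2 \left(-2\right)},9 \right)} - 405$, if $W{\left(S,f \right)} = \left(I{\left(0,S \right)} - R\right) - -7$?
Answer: $- \frac{11567}{28} \approx -413.11$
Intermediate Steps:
$I{\left(c,y \right)} = y$
$W{\left(S,f \right)} = 10 + S$ ($W{\left(S,f \right)} = \left(S - -3\right) - -7 = \left(S + 3\right) + 7 = \left(3 + S\right) + 7 = 10 + S$)
$- W{\left(- \frac{8}{7} + \frac{3}{2 \left(-2\right)},9 \right)} - 405 = - (10 + \left(- \frac{8}{7} + \frac{3}{2 \left(-2\right)}\right)) - 405 = - (10 + \left(\left(-8\right) \frac{1}{7} + \frac{3}{-4}\right)) - 405 = - (10 + \left(- \frac{8}{7} + 3 \left(- \frac{1}{4}\right)\right)) - 405 = - (10 - \frac{53}{28}) - 405 = \left(-1\right) \frac{227}{28} - 405 = - \frac{227}{28} - 405 = - \frac{11567}{28}$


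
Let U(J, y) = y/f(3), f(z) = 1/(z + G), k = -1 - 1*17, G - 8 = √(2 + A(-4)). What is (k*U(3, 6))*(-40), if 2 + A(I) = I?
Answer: 47520 + 8640*I ≈ 47520.0 + 8640.0*I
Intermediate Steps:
A(I) = -2 + I
G = 8 + 2*I (G = 8 + √(2 + (-2 - 4)) = 8 + √(2 - 6) = 8 + √(-4) = 8 + 2*I ≈ 8.0 + 2.0*I)
k = -18 (k = -1 - 17 = -18)
f(z) = 1/(8 + z + 2*I) (f(z) = 1/(z + (8 + 2*I)) = 1/(8 + z + 2*I))
U(J, y) = y*(11 + 2*I) (U(J, y) = y/(1/(8 + 3 + 2*I)) = y/(1/(11 + 2*I)) = y/(((11 - 2*I)/125)) = y*(11 + 2*I))
(k*U(3, 6))*(-40) = -108*(11 + 2*I)*(-40) = -18*(66 + 12*I)*(-40) = (-1188 - 216*I)*(-40) = 47520 + 8640*I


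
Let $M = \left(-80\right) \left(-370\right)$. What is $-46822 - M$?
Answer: $-76422$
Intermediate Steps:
$M = 29600$
$-46822 - M = -46822 - 29600 = -76422$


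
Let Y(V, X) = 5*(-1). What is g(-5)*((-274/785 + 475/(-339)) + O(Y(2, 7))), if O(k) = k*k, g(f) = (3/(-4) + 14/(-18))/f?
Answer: 34029127/4790070 ≈ 7.1041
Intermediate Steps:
Y(V, X) = -5
g(f) = -55/(36*f) (g(f) = (3*(-¼) + 14*(-1/18))/f = (-¾ - 7/9)/f = -55/(36*f))
O(k) = k²
g(-5)*((-274/785 + 475/(-339)) + O(Y(2, 7))) = (-55/36/(-5))*((-274/785 + 475/(-339)) + (-5)²) = (-55/36*(-⅕))*((-274*1/785 + 475*(-1/339)) + 25) = 11*((-274/785 - 475/339) + 25)/36 = 11*(-465761/266115 + 25)/36 = (11/36)*(6187114/266115) = 34029127/4790070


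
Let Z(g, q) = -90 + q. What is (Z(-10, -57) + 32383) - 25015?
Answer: 7221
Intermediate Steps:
(Z(-10, -57) + 32383) - 25015 = ((-90 - 57) + 32383) - 25015 = (-147 + 32383) - 25015 = 32236 - 25015 = 7221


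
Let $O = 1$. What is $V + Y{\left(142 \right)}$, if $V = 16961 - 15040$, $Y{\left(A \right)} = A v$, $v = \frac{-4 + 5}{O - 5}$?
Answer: $\frac{3771}{2} \approx 1885.5$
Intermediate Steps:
$v = - \frac{1}{4}$ ($v = \frac{-4 + 5}{1 - 5} = 1 \frac{1}{-4} = 1 \left(- \frac{1}{4}\right) = - \frac{1}{4} \approx -0.25$)
$Y{\left(A \right)} = - \frac{A}{4}$ ($Y{\left(A \right)} = A \left(- \frac{1}{4}\right) = - \frac{A}{4}$)
$V = 1921$
$V + Y{\left(142 \right)} = 1921 - \frac{71}{2} = \frac{3771}{2}$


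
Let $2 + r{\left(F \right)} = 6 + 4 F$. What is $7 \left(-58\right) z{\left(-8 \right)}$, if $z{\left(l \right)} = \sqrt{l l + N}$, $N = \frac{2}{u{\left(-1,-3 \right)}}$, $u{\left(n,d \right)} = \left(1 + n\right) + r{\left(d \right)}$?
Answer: $- 203 \sqrt{255} \approx -3241.6$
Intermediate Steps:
$r{\left(F \right)} = 4 + 4 F$ ($r{\left(F \right)} = -2 + \left(6 + 4 F\right) = 4 + 4 F$)
$u{\left(n,d \right)} = 5 + n + 4 d$ ($u{\left(n,d \right)} = \left(1 + n\right) + \left(4 + 4 d\right) = 5 + n + 4 d$)
$N = - \frac{1}{4}$ ($N = \frac{2}{5 - 1 + 4 \left(-3\right)} = \frac{2}{5 - 1 - 12} = \frac{2}{-8} = 2 \left(- \frac{1}{8}\right) = - \frac{1}{4} \approx -0.25$)
$z{\left(l \right)} = \sqrt{- \frac{1}{4} + l^{2}}$ ($z{\left(l \right)} = \sqrt{l l - \frac{1}{4}} = \sqrt{l^{2} - \frac{1}{4}} = \sqrt{- \frac{1}{4} + l^{2}}$)
$7 \left(-58\right) z{\left(-8 \right)} = 7 \left(-58\right) \frac{\sqrt{-1 + 4 \left(-8\right)^{2}}}{2} = - 406 \frac{\sqrt{-1 + 4 \cdot 64}}{2} = - 406 \frac{\sqrt{-1 + 256}}{2} = - 406 \frac{\sqrt{255}}{2} = - 203 \sqrt{255}$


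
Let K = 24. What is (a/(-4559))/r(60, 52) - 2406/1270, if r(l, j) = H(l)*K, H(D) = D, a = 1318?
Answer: -789848381/416874960 ≈ -1.8947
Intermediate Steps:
r(l, j) = 24*l (r(l, j) = l*24 = 24*l)
(a/(-4559))/r(60, 52) - 2406/1270 = (1318/(-4559))/((24*60)) - 2406/1270 = (1318*(-1/4559))/1440 - 2406*1/1270 = -1318/4559*1/1440 - 1203/635 = -659/3282480 - 1203/635 = -789848381/416874960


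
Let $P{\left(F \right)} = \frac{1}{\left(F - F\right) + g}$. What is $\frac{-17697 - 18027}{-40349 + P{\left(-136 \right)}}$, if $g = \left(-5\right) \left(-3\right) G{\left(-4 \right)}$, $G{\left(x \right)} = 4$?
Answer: $\frac{2143440}{2420939} \approx 0.88538$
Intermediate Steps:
$g = 60$ ($g = \left(-5\right) \left(-3\right) 4 = 15 \cdot 4 = 60$)
$P{\left(F \right)} = \frac{1}{60}$ ($P{\left(F \right)} = \frac{1}{\left(F - F\right) + 60} = \frac{1}{0 + 60} = \frac{1}{60}$)
$\frac{-17697 - 18027}{-40349 + P{\left(-136 \right)}} = \frac{-17697 - 18027}{-40349 + \frac{1}{60}} = - \frac{35724}{- \frac{2420939}{60}} = \left(-35724\right) \left(- \frac{60}{2420939}\right) = \frac{2143440}{2420939}$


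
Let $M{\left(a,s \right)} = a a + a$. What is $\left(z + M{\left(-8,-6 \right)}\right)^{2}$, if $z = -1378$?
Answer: $1747684$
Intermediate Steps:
$M{\left(a,s \right)} = a + a^{2}$ ($M{\left(a,s \right)} = a^{2} + a = a + a^{2}$)
$\left(z + M{\left(-8,-6 \right)}\right)^{2} = \left(-1378 - 8 \left(1 - 8\right)\right)^{2} = \left(-1378 - -56\right)^{2} = \left(-1378 + 56\right)^{2} = \left(-1322\right)^{2} = 1747684$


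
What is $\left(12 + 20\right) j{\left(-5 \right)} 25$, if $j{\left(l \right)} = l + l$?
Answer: $-8000$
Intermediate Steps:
$j{\left(l \right)} = 2 l$
$\left(12 + 20\right) j{\left(-5 \right)} 25 = \left(12 + 20\right) 2 \left(-5\right) 25 = 32 \left(-10\right) 25 = \left(-320\right) 25 = -8000$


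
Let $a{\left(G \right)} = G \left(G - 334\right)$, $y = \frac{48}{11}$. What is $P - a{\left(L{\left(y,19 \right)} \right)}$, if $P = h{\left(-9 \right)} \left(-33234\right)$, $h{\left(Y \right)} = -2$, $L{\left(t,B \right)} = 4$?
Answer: $67788$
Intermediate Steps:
$y = \frac{48}{11}$ ($y = 48 \cdot \frac{1}{11} = \frac{48}{11} \approx 4.3636$)
$a{\left(G \right)} = G \left(-334 + G\right)$
$P = 66468$ ($P = \left(-2\right) \left(-33234\right) = 66468$)
$P - a{\left(L{\left(y,19 \right)} \right)} = 66468 - 4 \left(-334 + 4\right) = 66468 - 4 \left(-330\right) = 66468 - -1320 = 66468 + 1320 = 67788$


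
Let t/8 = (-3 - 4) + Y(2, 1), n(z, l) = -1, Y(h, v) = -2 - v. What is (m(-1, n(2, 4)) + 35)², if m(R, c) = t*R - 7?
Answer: 11664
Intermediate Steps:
t = -80 (t = 8*((-3 - 4) + (-2 - 1*1)) = 8*(-7 + (-2 - 1)) = 8*(-7 - 3) = 8*(-10) = -80)
m(R, c) = -7 - 80*R (m(R, c) = -80*R - 7 = -7 - 80*R)
(m(-1, n(2, 4)) + 35)² = ((-7 - 80*(-1)) + 35)² = ((-7 + 80) + 35)² = (73 + 35)² = 108² = 11664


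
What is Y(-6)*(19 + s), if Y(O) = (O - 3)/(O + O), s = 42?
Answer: 183/4 ≈ 45.750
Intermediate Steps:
Y(O) = (-3 + O)/(2*O) (Y(O) = (-3 + O)/((2*O)) = (-3 + O)*(1/(2*O)) = (-3 + O)/(2*O))
Y(-6)*(19 + s) = ((½)*(-3 - 6)/(-6))*(19 + 42) = ((½)*(-⅙)*(-9))*61 = (¾)*61 = 183/4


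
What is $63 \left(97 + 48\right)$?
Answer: $9135$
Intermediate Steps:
$63 \left(97 + 48\right) = 63 \cdot 145 = 9135$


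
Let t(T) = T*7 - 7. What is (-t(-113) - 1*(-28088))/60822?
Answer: 14443/30411 ≈ 0.47493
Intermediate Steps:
t(T) = -7 + 7*T (t(T) = 7*T - 7 = -7 + 7*T)
(-t(-113) - 1*(-28088))/60822 = (-(-7 + 7*(-113)) - 1*(-28088))/60822 = (-(-7 - 791) + 28088)*(1/60822) = (-1*(-798) + 28088)*(1/60822) = (798 + 28088)*(1/60822) = 28886*(1/60822) = 14443/30411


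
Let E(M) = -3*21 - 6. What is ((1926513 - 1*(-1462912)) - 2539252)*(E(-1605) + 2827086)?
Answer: 2403453523941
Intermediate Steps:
E(M) = -69 (E(M) = -63 - 6 = -69)
((1926513 - 1*(-1462912)) - 2539252)*(E(-1605) + 2827086) = ((1926513 - 1*(-1462912)) - 2539252)*(-69 + 2827086) = ((1926513 + 1462912) - 2539252)*2827017 = (3389425 - 2539252)*2827017 = 850173*2827017 = 2403453523941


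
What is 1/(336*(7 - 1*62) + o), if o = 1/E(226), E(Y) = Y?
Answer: -226/4176479 ≈ -5.4113e-5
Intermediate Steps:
o = 1/226 ≈ 0.0044248
1/(336*(7 - 1*62) + o) = 1/(336*(7 - 1*62) + 1/226) = 1/(336*(7 - 62) + 1/226) = 1/(336*(-55) + 1/226) = 1/(-18480 + 1/226) = 1/(-4176479/226) = -226/4176479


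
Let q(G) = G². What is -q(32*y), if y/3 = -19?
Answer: -3326976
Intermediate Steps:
y = -57 (y = 3*(-19) = -57)
-q(32*y) = -(32*(-57))² = -1*(-1824)² = -1*3326976 = -3326976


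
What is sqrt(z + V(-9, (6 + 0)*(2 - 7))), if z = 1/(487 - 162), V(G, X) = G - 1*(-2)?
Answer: I*sqrt(29562)/65 ≈ 2.6452*I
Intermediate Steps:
V(G, X) = 2 + G (V(G, X) = G + 2 = 2 + G)
z = 1/325 ≈ 0.0030769
sqrt(z + V(-9, (6 + 0)*(2 - 7))) = sqrt(1/325 + (2 - 9)) = sqrt(1/325 - 7) = sqrt(-2274/325) = I*sqrt(29562)/65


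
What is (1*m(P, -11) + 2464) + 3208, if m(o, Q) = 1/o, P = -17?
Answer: 96423/17 ≈ 5671.9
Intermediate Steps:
(1*m(P, -11) + 2464) + 3208 = (1/(-17) + 2464) + 3208 = (1*(-1/17) + 2464) + 3208 = (-1/17 + 2464) + 3208 = 41887/17 + 3208 = 96423/17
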